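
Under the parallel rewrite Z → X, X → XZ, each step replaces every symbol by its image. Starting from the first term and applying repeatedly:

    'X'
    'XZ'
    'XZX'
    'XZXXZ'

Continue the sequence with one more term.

Apply φ to XZXXZ symbol by symbol: X→XZ, Z→X, X→XZ, X→XZ, Z→X; joined: XZ X XZ XZ X.

XZXXZXZX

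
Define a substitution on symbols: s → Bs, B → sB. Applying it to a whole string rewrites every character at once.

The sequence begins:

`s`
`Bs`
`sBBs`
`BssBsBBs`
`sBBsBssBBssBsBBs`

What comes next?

BssBsBBssBBsBssBsBBsBssBBssBsBBs

Applying the rule to each of the 16 symbols of sBBsBssBBssBsBBs gives the pieces Bs sB sB Bs sB Bs Bs sB sB Bs Bs sB Bs sB sB Bs, which concatenate to the answer.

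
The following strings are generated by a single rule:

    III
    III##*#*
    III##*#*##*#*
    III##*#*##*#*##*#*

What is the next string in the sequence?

III##*#*##*#*##*#*##*#*

Every step adds ##*#* to the end: s(k+1) = s(k)·##*#*.
So the next term is III##*#*##*#*##*#*·##*#*.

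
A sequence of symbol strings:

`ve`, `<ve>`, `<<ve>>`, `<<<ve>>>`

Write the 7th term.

Every step adds < to the front and > to the end of the previous string.
From <<<ve>>>, 3 further steps: <<<ve>>> → <<<<ve>>>> → <<<<<ve>>>>> → (answer).

<<<<<<ve>>>>>>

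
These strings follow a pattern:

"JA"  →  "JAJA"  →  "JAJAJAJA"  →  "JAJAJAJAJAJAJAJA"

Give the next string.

Every step duplicates the string.
One more doubling of JAJAJAJAJAJAJAJA gives the answer.

JAJAJAJAJAJAJAJAJAJAJAJAJAJAJAJA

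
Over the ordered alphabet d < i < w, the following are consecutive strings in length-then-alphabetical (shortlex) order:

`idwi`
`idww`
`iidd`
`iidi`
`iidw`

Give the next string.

iiid

The successor of iidw increments the rightmost position that isn't already w and resets every position after it to d.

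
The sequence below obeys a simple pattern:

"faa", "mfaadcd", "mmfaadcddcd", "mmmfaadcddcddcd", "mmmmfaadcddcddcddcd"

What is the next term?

mmmmmfaadcddcddcddcddcd

s(k+1) = m·s(k)·dcd, so each term gains m as a prefix and dcd as a suffix.
One more step from mmmmfaadcddcddcddcd gives the answer.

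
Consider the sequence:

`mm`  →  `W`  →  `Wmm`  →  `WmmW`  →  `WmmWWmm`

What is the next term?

WmmWWmmWmmW

This is a Fibonacci-style word recurrence s(k) = s(k−1)·s(k−2): e.g. W·mm = Wmm.
The next term joins WmmWWmm and WmmW.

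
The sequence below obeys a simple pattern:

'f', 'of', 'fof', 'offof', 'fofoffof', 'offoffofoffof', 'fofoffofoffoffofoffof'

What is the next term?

offoffofoffoffofoffofoffoffofoffof

Each term (from the third on) is the two preceding terms concatenated in order: term 3 = f·of = fof.
The next term joins offoffofoffof and fofoffofoffoffofoffof.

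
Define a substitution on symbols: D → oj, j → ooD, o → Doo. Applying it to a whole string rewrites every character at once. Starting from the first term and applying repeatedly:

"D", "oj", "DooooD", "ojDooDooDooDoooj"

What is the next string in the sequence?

DooooDojDooDooojDooDooojDooDooojDooDooDooooD

Applying the rule to each of the 16 symbols of ojDooDooDooDoooj gives the pieces Doo ooD oj Doo Doo oj Doo Doo oj Doo Doo oj Doo Doo Doo ooD, which concatenate to the answer.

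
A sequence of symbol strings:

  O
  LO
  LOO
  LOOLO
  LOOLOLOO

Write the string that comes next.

This is a Fibonacci-style word recurrence s(k) = s(k−1)·s(k−2): e.g. LO·O = LOO.
Continuing: LOOLOLOO · LOOLO gives term 6.

LOOLOLOOLOOLO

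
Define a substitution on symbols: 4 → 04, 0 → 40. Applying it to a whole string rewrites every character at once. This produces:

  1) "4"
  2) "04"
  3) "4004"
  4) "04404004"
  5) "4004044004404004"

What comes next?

04404004400404404004044004404004

Replace each of the 16 characters of 4004044004404004 in place — 04 40 40 04 40 04 04 40 40 04 04 40 04 40 40 04 — and concatenate.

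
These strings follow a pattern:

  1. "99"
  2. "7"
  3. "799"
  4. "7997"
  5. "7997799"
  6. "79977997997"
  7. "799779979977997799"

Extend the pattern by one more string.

79977997997799779979977997997

Each term (from the third on) is the previous term followed by the one before it: term 3 = 7·99 = 799.
So term 8 is 799779979977997799·79977997997.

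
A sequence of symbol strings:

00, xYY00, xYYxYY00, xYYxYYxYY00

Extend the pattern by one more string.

Each term is the previous one with xYY prepended.
So the next term is xYY·xYYxYYxYY00.

xYYxYYxYYxYY00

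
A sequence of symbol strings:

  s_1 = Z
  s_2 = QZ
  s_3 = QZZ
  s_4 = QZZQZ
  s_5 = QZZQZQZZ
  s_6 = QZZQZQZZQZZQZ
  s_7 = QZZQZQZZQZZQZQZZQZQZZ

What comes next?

From term 3 onward, concatenate the last term with the second-to-last: QZ·Z = QZZ, QZZ·QZ = QZZQZ, …
The next term joins QZZQZQZZQZZQZQZZQZQZZ and QZZQZQZZQZZQZ.

QZZQZQZZQZZQZQZZQZQZZQZZQZQZZQZZQZ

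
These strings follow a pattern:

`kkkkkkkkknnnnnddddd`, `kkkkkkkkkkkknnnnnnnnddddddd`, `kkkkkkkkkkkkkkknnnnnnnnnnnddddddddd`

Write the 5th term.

kkkkkkkkkkkkkkkkkkkkknnnnnnnnnnnnnnnnnddddddddddddd

Reading off run lengths: k runs 9, 12, 15; n runs 5, 8, 11; d runs 5, 7, 9 — each is linear in n, where the shown terms are n = 2, 3, 4.
For term 5, n = 6, so the run lengths are 21, 17, 13.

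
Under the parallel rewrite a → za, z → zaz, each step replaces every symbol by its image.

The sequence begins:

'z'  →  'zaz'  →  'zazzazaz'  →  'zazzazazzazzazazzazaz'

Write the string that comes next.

Rewriting the 21 symbols of zazzazazzazzazazzazaz one by one yields zaz za zaz zaz za zaz za zaz zaz za zaz zaz za zaz za zaz zaz za zaz za zaz; concatenated:

zazzazazzazzazazzazazzazzazazzazzazazzazazzazzazazzazaz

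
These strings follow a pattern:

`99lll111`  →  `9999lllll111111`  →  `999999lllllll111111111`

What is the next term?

Each string has the form 9^{2n} l^{2n+1} 1^{3n} (n = 1, 2, …).
For the next term, n = 4, so the run lengths are 8, 9, 12.

99999999lllllllll111111111111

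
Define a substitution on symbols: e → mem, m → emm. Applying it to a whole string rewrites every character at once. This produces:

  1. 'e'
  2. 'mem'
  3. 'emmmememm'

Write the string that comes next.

Rewriting each symbol of emmmememm: e→mem, m→emm, m→emm, m→emm, e→mem, m→emm, e→mem, m→emm, m→emm, which concatenates to mem emm emm emm mem emm mem emm emm.

mememmemmemmmememmmememmemm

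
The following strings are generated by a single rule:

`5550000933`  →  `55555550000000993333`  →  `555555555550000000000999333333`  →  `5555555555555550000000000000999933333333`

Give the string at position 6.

Term n consists of 4n-1 5's, followed by 3n+1 0's, followed by n 9's, followed by 2n 3's (n = 1, 2, …).
For term 6, n = 6, so the run lengths are 23, 19, 6, 12.

555555555555555555555550000000000000000000999999333333333333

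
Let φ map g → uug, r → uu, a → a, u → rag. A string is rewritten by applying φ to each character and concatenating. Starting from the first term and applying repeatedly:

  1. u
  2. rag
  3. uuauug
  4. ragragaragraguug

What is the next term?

uuauuguuauugauuauuguuauugragraguug

Applying the rule to each of the 16 symbols of ragragaragraguug gives the pieces uu a uug uu a uug a uu a uug uu a uug rag rag uug, which concatenate to the answer.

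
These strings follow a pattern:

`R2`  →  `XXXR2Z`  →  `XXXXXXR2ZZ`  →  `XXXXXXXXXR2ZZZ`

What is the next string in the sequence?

s(k+1) = XXX·s(k)·Z, so each term gains XXX as a prefix and Z as a suffix.
Applying this once more to XXXXXXXXXR2ZZZ:

XXXXXXXXXXXXR2ZZZZ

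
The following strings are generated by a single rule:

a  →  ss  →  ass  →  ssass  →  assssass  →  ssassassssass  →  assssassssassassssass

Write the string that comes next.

ssassassssassassssassssassassssass

Each term (from the third on) is the two preceding terms concatenated in order: term 3 = a·ss = ass.
Continuing: ssassassssass · assssassssassassssass gives term 8.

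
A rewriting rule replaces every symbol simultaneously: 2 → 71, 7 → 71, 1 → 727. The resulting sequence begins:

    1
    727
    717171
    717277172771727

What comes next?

Rewriting the 15 symbols of 717277172771727 one by one yields 71 727 71 71 71 71 727 71 71 71 71 727 71 71 71; concatenated:

717277171717172771717171727717171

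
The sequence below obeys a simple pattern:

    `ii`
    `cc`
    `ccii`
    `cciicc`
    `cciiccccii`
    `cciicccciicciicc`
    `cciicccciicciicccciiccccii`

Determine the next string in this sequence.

cciicccciicciicccciicccciicciicccciicciicc

Each term (from the third on) is the previous term followed by the one before it: term 3 = cc·ii = ccii.
Continuing: cciicccciicciicccciiccccii · cciicccciicciicc gives term 8.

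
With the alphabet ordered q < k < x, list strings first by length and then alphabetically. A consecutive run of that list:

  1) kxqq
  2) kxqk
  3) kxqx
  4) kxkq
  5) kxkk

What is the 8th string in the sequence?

kxxk

Continuing the enumeration 3 steps past kxkk: kxkk → kxkx → kxxq → (answer).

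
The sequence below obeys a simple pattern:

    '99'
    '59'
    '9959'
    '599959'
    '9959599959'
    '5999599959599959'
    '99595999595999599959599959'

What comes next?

Each term (from the third on) is the two preceding terms concatenated in order: term 3 = 99·59 = 9959.
The next term joins 5999599959599959 and 99595999595999599959599959.

599959995959995999595999595999599959599959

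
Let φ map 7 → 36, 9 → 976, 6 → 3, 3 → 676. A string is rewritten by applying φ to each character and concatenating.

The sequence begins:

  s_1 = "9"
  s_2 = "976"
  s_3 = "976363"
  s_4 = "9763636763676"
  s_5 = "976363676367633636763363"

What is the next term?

φ(976363676367633636763363) expands symbol-by-symbol to 976 36 3 676 3 676 3 36 3 676 3 36 3 676 676 3 676 3 36 3 676 676 3 676; joining the 24 pieces gives the next term.

976363676367633636763363676676367633636766763676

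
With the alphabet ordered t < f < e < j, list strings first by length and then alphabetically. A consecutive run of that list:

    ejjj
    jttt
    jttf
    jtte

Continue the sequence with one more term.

The successor of jtte increments the rightmost position that isn't already j and resets every position after it to t.

jttj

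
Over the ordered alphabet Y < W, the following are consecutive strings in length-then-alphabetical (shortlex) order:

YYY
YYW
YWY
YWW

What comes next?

WYY

Find the rightmost character of YWW below W, bump it to the next letter, and reset everything to its right to Y.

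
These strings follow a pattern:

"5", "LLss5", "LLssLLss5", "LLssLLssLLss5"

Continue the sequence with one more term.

Each term is the previous one with LLss prepended.
Applying this once more to LLssLLssLLss5:

LLssLLssLLssLLss5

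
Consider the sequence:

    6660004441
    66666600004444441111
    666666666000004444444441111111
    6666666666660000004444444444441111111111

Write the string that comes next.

Each string has the form 6^{3n} 0^{n+2} 4^{3n} 1^{3n-2} (n = 1, 2, …).
Setting n = 5 gives 15, 7, 15, 13 characters in each block.

66666666666666600000004444444444444441111111111111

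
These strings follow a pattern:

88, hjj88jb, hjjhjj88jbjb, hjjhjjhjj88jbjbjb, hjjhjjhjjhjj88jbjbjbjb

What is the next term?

Each term wraps the previous one in hjj on the left and jb on the right.
So the next term is hjj·hjjhjjhjjhjj88jbjbjbjb·jb.

hjjhjjhjjhjjhjj88jbjbjbjbjb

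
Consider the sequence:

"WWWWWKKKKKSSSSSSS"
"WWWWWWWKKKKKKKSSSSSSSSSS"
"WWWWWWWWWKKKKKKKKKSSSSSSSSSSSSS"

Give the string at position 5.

The n-th term is 2n+1 W's then 2n+1 K's then 3n+1 S's, where the shown terms are n = 2, 3, 4.
For term 5, n = 6, so the run lengths are 13, 13, 19.

WWWWWWWWWWWWWKKKKKKKKKKKKKSSSSSSSSSSSSSSSSSSS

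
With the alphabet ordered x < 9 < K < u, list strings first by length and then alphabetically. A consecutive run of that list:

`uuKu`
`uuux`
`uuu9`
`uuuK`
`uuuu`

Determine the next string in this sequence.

xxxxx

uuuu is the last string of length 4, so the next is the first of length 5: x repeated 5 times.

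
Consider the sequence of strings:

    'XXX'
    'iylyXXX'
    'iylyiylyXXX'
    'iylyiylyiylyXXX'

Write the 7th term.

iylyiylyiylyiylyiylyiylyXXX

Each term is the previous one with iyly prepended.
From iylyiylyiylyXXX, 3 further steps: iylyiylyiylyXXX → iylyiylyiylyiylyXXX → iylyiylyiylyiylyiylyXXX → (answer).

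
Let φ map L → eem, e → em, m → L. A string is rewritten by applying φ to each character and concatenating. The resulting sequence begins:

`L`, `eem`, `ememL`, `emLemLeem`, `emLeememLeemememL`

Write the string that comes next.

Applying the rule to each of the 17 symbols of emLeememLeemememL gives the pieces em L eem em em L em L eem em em L em L em L eem, which concatenate to the answer.

emLeemememLemLeemememLemLemLeem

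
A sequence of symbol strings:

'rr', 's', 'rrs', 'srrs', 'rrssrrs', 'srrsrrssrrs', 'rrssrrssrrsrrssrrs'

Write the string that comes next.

srrsrrssrrsrrssrrssrrsrrssrrs

This is a Fibonacci-style word recurrence s(k) = s(k−2)·s(k−1): e.g. rr·s = rrs.
The next term joins srrsrrssrrs and rrssrrssrrsrrssrrs.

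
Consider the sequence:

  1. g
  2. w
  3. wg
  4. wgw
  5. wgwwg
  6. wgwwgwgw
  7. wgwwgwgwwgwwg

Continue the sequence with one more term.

wgwwgwgwwgwwgwgwwgwgw

From term 3 onward, concatenate the last term with the second-to-last: w·g = wg, wg·w = wgw, …
The next term joins wgwwgwgwwgwwg and wgwwgwgw.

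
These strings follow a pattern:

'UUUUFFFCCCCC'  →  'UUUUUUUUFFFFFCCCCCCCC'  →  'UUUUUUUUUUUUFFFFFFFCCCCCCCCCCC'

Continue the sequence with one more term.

Each string has the form U^{4n} F^{2n+1} C^{3n+2} (n = 1, 2, …).
Setting n = 4 gives 16, 9, 14 characters in each block.

UUUUUUUUUUUUUUUUFFFFFFFFFCCCCCCCCCCCCCC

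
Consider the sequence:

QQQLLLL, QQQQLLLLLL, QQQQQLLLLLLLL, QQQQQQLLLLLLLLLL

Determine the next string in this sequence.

QQQQQQQLLLLLLLLLLLL

The n-th term is n+1 Q's then 2n L's, where the shown terms are n = 2, 3, 4, 5.
At n = 6 the blocks have lengths 7, 12.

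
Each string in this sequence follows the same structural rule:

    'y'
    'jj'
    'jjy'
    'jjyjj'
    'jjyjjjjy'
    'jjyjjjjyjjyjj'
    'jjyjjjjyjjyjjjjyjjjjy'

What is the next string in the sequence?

jjyjjjjyjjyjjjjyjjjjyjjyjjjjyjjyjj

This is a Fibonacci-style word recurrence s(k) = s(k−1)·s(k−2): e.g. jj·y = jjy.
Continuing: jjyjjjjyjjyjjjjyjjjjy · jjyjjjjyjjyjj gives term 8.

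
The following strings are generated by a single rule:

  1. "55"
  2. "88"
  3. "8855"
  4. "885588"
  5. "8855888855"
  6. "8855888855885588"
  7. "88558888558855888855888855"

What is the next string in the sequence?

From term 3 onward, concatenate the last term with the second-to-last: 88·55 = 8855, 8855·88 = 885588, …
The next term joins 88558888558855888855888855 and 8855888855885588.

885588885588558888558888558855888855885588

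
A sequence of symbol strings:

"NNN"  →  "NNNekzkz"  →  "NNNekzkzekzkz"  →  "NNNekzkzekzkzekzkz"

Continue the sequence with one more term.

NNNekzkzekzkzekzkzekzkz

Every step adds ekzkz to the end: s(k+1) = s(k)·ekzkz.
So the next term is NNNekzkzekzkzekzkz·ekzkz.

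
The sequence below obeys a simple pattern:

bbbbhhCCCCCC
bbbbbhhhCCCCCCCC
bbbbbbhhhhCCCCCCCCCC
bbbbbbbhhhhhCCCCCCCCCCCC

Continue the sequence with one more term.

bbbbbbbbhhhhhhCCCCCCCCCCCCCC

Term n consists of n+1 b's, followed by n-1 h's, followed by 2n C's, where the shown terms are n = 3, 4, 5, 6.
Setting n = 7 gives 8, 6, 14 characters in each block.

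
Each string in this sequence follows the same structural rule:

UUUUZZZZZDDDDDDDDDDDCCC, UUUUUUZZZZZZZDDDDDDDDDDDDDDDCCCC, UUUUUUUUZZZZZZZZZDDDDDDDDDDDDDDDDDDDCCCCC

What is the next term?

The n-th term is 2n-2 U's then 2n-1 Z's then 4n-1 D's then n C's, where the shown terms are n = 3, 4, 5.
For the next term, n = 6, so the run lengths are 10, 11, 23, 6.

UUUUUUUUUUZZZZZZZZZZZDDDDDDDDDDDDDDDDDDDDDDDCCCCCC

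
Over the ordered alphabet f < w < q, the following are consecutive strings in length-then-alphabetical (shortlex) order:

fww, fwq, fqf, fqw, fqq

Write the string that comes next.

wff

Find the rightmost character of fqq below q, bump it to the next letter, and reset everything to its right to f.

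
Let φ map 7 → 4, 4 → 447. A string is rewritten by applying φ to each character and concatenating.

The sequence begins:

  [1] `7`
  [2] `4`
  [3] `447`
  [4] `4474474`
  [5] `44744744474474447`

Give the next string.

44744744474474447447447444744744474474474

Applying the rule to each of the 17 symbols of 44744744474474447 gives the pieces 447 447 4 447 447 4 447 447 447 4 447 447 4 447 447 447 4, which concatenate to the answer.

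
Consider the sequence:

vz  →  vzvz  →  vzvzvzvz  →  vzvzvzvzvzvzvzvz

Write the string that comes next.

vzvzvzvzvzvzvzvzvzvzvzvzvzvzvzvz

s(k+1) = s(k)·s(k) — each term doubles the last.
One more doubling of vzvzvzvzvzvzvzvz gives the answer.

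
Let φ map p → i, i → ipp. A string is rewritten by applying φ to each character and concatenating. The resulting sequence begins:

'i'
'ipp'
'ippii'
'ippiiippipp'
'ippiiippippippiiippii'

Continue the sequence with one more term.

ippiiippippippiiippiiippiiippippippiiippipp

φ(ippiiippippippiiippii) expands symbol-by-symbol to ipp i i ipp ipp ipp i i ipp i i ipp i i ipp ipp ipp i i ipp ipp; joining the 21 pieces gives the next term.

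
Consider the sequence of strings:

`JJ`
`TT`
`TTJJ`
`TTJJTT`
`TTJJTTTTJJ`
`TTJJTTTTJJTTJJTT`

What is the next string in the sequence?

From term 3 onward, concatenate the last term with the second-to-last: TT·JJ = TTJJ, TTJJ·TT = TTJJTT, …
Continuing: TTJJTTTTJJTTJJTT · TTJJTTTTJJ gives term 7.

TTJJTTTTJJTTJJTTTTJJTTTTJJ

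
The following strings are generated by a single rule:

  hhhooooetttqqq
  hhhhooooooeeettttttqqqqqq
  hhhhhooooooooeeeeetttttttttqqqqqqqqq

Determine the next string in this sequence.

hhhhhhooooooooooeeeeeeettttttttttttqqqqqqqqqqqq

Term n consists of n+2 h's, followed by 2n+2 o's, followed by 2n-1 e's, followed by 3n t's, followed by 3n q's (n = 1, 2, …).
For the next term, n = 4, so the run lengths are 6, 10, 7, 12, 12.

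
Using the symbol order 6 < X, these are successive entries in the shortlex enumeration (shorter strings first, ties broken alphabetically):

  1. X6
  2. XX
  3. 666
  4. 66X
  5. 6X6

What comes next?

Find the rightmost character of 6X6 below X, bump it to the next letter, and reset everything to its right to 6.

6XX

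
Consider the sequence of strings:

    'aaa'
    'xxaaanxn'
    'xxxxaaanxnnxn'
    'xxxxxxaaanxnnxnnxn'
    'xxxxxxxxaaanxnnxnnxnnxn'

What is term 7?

Every step adds xx to the front and nxn to the end of the previous string.
From xxxxxxxxaaanxnnxnnxnnxn, 2 further steps: xxxxxxxxaaanxnnxnnxnnxn → xxxxxxxxxxaaanxnnxnnxnnxnnxn → (answer).

xxxxxxxxxxxxaaanxnnxnnxnnxnnxnnxn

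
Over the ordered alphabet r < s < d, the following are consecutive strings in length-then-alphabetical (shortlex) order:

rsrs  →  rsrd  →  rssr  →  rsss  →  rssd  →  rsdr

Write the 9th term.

Continuing the enumeration 3 steps past rsdr: rsdr → rsds → rsdd → (answer).

rdrr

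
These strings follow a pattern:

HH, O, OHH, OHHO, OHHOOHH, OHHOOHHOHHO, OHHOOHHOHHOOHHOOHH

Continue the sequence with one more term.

OHHOOHHOHHOOHHOOHHOHHOOHHOHHO

This is a Fibonacci-style word recurrence s(k) = s(k−1)·s(k−2): e.g. O·HH = OHH.
The next term joins OHHOOHHOHHOOHHOOHH and OHHOOHHOHHO.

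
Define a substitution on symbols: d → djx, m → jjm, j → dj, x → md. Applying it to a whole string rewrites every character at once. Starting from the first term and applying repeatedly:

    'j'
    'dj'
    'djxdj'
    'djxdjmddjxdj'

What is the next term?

Apply φ to djxdjmddjxdj symbol by symbol: d→djx, j→dj, x→md, d→djx, j→dj, m→jjm, d→djx, d→djx, j→dj, x→md, d→djx, j→dj; joined: djx dj md djx dj jjm djx djx dj md djx dj.

djxdjmddjxdjjjmdjxdjxdjmddjxdj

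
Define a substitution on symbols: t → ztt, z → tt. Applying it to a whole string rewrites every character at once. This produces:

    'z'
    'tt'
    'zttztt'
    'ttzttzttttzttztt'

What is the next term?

φ(ttzttzttttzttztt) expands symbol-by-symbol to ztt ztt tt ztt ztt tt ztt ztt ztt ztt tt ztt ztt tt ztt ztt; joining the 16 pieces gives the next term.

zttzttttzttzttttzttzttzttzttttzttzttttzttztt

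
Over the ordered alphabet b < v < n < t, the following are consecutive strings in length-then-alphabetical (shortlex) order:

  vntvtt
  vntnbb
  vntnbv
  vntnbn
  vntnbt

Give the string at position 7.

vntnvv

Advancing 2 positions from vntnbt through vntnbt → vntnvb reaches term 7.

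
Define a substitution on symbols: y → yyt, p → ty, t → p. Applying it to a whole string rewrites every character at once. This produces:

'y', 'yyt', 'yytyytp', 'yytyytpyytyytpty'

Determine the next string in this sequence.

yytyytpyytyytptyyytyytpyytyytptypyyt

Replace each of the 16 characters of yytyytpyytyytpty in place — yyt yyt p yyt yyt p ty yyt yyt p yyt yyt p ty p yyt — and concatenate.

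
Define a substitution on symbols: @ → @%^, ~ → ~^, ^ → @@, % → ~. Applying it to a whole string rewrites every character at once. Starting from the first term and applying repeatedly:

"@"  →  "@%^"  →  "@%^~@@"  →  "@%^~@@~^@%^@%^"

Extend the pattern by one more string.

Applying the rule to each of the 14 symbols of @%^~@@~^@%^@%^ gives the pieces @%^ ~ @@ ~^ @%^ @%^ ~^ @@ @%^ ~ @@ @%^ ~ @@, which concatenate to the answer.

@%^~@@~^@%^@%^~^@@@%^~@@@%^~@@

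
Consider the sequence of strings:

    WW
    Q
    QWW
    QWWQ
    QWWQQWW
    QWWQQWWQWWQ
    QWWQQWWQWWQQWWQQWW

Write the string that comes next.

This is a Fibonacci-style word recurrence s(k) = s(k−1)·s(k−2): e.g. Q·WW = QWW.
Continuing: QWWQQWWQWWQQWWQQWW · QWWQQWWQWWQ gives term 8.

QWWQQWWQWWQQWWQQWWQWWQQWWQWWQ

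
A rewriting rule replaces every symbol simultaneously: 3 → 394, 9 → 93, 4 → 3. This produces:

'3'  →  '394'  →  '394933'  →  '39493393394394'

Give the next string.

φ(39493393394394) expands symbol-by-symbol to 394 93 3 93 394 394 93 394 394 93 3 394 93 3; joining the 14 pieces gives the next term.

3949339339439493394394933394933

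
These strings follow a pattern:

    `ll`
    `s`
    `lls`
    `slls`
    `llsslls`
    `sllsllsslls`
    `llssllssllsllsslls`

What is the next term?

sllsllssllsllssllssllsllsslls

Each term (from the third on) is the two preceding terms concatenated in order: term 3 = ll·s = lls.
So term 8 is sllsllsslls·llssllssllsllsslls.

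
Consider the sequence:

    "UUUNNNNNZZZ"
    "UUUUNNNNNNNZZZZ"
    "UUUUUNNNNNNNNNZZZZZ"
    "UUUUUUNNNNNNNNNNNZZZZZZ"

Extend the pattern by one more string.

UUUUUUUNNNNNNNNNNNNNZZZZZZZ

The n-th term is n U's then 2n-1 N's then n Z's, where the shown terms are n = 3, 4, 5, 6.
For the next term, n = 7, so the run lengths are 7, 13, 7.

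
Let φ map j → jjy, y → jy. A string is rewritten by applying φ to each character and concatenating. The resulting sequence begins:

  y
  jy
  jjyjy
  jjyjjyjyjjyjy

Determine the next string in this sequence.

Rewriting the 13 symbols of jjyjjyjyjjyjy one by one yields jjy jjy jy jjy jjy jy jjy jy jjy jjy jy jjy jy; concatenated:

jjyjjyjyjjyjjyjyjjyjyjjyjjyjyjjyjy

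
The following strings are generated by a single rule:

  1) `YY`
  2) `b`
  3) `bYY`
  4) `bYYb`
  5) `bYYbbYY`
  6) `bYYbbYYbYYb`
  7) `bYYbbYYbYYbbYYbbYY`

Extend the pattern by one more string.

bYYbbYYbYYbbYYbbYYbYYbbYYbYYb

From term 3 onward, concatenate the last term with the second-to-last: b·YY = bYY, bYY·b = bYYb, …
The next term joins bYYbbYYbYYbbYYbbYY and bYYbbYYbYYb.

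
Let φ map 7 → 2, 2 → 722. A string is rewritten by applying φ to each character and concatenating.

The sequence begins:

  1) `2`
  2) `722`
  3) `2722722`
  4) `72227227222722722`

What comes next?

Replace each of the 17 characters of 72227227222722722 in place — 2 722 722 722 2 722 722 2 722 722 722 2 722 722 2 722 722 — and concatenate.

27227227222722722272272272227227222722722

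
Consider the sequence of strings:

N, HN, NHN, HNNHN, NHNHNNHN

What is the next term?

From term 3 onward, concatenate the second-to-last term with the last: N·HN = NHN, HN·NHN = HNNHN, …
So term 6 is HNNHN·NHNHNNHN.

HNNHNNHNHNNHN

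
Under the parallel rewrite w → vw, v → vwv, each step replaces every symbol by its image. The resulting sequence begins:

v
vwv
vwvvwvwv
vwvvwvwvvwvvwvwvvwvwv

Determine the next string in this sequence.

Applying the rule to each of the 21 symbols of vwvvwvwvvwvvwvwvvwvwv gives the pieces vwv vw vwv vwv vw vwv vw vwv vwv vw vwv vwv vw vwv vw vwv vwv vw vwv vw vwv, which concatenate to the answer.

vwvvwvwvvwvvwvwvvwvwvvwvvwvwvvwvvwvwvvwvwvvwvvwvwvvwvwv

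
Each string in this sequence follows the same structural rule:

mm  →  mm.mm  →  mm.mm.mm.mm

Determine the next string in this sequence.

Each string is two copies of the previous one joined by '.'.
One more doubling of mm.mm.mm.mm gives the answer.

mm.mm.mm.mm.mm.mm.mm.mm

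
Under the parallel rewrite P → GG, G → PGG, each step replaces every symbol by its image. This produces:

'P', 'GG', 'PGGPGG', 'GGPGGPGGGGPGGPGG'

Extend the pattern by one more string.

PGGPGGGGPGGPGGGGPGGPGGPGGPGGGGPGGPGGGGPGGPGG

Replace each of the 16 characters of GGPGGPGGGGPGGPGG in place — PGG PGG GG PGG PGG GG PGG PGG PGG PGG GG PGG PGG GG PGG PGG — and concatenate.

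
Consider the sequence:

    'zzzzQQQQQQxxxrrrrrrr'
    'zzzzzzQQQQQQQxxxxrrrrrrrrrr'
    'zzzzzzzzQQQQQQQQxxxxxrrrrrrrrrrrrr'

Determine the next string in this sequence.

zzzzzzzzzzQQQQQQQQQxxxxxxrrrrrrrrrrrrrrrr

The n-th term is 2n-2 z's then n+3 Q's then n x's then 3n-2 r's, where the shown terms are n = 3, 4, 5.
For the next term, n = 6, so the run lengths are 10, 9, 6, 16.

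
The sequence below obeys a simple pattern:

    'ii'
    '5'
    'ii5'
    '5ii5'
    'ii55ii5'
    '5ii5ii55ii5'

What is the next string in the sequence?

ii55ii55ii5ii55ii5

This is a Fibonacci-style word recurrence s(k) = s(k−2)·s(k−1): e.g. ii·5 = ii5.
Continuing: ii55ii5 · 5ii5ii55ii5 gives term 7.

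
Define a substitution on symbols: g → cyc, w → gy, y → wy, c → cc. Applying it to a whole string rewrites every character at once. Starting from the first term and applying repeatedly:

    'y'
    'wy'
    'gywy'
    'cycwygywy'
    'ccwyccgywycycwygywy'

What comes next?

Applying the rule to each of the 19 symbols of ccwyccgywycycwygywy gives the pieces cc cc gy wy cc cc cyc wy gy wy cc wy cc gy wy cyc wy gy wy, which concatenate to the answer.

ccccgywycccccycwygywyccwyccgywycycwygywy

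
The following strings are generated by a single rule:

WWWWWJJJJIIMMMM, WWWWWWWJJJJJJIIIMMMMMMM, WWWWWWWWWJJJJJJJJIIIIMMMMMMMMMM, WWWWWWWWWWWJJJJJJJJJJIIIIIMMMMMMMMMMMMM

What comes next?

The n-th term is 2n+1 W's then 2n J's then n I's then 3n-2 M's, where the shown terms are n = 2, 3, 4, 5.
Setting n = 6 gives 13, 12, 6, 16 characters in each block.

WWWWWWWWWWWWWJJJJJJJJJJJJIIIIIIMMMMMMMMMMMMMMMM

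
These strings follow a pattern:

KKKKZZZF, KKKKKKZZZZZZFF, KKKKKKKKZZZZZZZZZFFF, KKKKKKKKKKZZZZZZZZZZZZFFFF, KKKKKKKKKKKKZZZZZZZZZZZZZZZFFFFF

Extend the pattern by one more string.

KKKKKKKKKKKKKKZZZZZZZZZZZZZZZZZZFFFFFF

Reading off run lengths: K runs 4, 6, 8, 10, 12; Z runs 3, 6, 9, 12, 15; F runs 1, 2, 3, 4, 5 — each is linear in n (n = 1, 2, …).
For the next term, n = 6, so the run lengths are 14, 18, 6.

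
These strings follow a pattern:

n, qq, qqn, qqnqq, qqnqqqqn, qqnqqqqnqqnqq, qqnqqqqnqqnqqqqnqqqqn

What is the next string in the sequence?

qqnqqqqnqqnqqqqnqqqqnqqnqqqqnqqnqq

From term 3 onward, concatenate the last term with the second-to-last: qq·n = qqn, qqn·qq = qqnqq, …
Continuing: qqnqqqqnqqnqqqqnqqqqn · qqnqqqqnqqnqq gives term 8.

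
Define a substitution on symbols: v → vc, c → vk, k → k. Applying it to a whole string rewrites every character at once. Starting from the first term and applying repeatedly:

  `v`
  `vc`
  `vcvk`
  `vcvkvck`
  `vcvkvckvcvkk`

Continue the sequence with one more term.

Rewriting each symbol of vcvkvckvcvkk: v→vc, c→vk, v→vc, k→k, v→vc, c→vk, k→k, v→vc, c→vk, v→vc, k→k, k→k, which concatenates to vc vk vc k vc vk k vc vk vc k k.

vcvkvckvcvkkvcvkvckk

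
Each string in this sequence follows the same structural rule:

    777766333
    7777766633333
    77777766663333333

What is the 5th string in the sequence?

Term n consists of n+2 7's, followed by n 6's, followed by 2n-1 3's, where the shown terms are n = 2, 3, 4.
For term 5, n = 6, so the run lengths are 8, 6, 11.

7777777766666633333333333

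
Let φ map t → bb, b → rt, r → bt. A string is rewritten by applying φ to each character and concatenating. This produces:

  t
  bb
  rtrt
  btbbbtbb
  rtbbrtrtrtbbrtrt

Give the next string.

btbbrtrtbtbbbtbbbtbbrtrtbtbbbtbb

Applying the rule to each of the 16 symbols of rtbbrtrtrtbbrtrt gives the pieces bt bb rt rt bt bb bt bb bt bb rt rt bt bb bt bb, which concatenate to the answer.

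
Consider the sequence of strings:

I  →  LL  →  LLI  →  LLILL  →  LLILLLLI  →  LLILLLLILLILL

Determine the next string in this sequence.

LLILLLLILLILLLLILLLLI

From term 3 onward, concatenate the last term with the second-to-last: LL·I = LLI, LLI·LL = LLILL, …
The next term joins LLILLLLILLILL and LLILLLLI.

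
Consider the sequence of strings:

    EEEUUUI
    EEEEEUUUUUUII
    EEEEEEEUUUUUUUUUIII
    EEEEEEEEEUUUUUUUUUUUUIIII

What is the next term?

Reading off run lengths: E runs 3, 5, 7, 9; U runs 3, 6, 9, 12; I runs 1, 2, 3, 4 — each is linear in n (n = 1, 2, …).
For the next term, n = 5, so the run lengths are 11, 15, 5.

EEEEEEEEEEEUUUUUUUUUUUUUUUIIIII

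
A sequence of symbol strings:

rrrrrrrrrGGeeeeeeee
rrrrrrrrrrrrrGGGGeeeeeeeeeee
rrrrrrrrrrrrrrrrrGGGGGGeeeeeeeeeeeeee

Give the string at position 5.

Term n consists of 4n+1 r's, followed by 2n-2 G's, followed by 3n+2 e's, where the shown terms are n = 2, 3, 4.
Setting n = 6 gives 25, 10, 20 characters in each block.

rrrrrrrrrrrrrrrrrrrrrrrrrGGGGGGGGGGeeeeeeeeeeeeeeeeeeee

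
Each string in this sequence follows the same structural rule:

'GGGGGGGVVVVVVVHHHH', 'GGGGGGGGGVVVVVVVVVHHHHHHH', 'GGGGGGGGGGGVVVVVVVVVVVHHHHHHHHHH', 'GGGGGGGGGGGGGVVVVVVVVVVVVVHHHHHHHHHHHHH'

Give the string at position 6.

GGGGGGGGGGGGGGGGGVVVVVVVVVVVVVVVVVHHHHHHHHHHHHHHHHHHH

Reading off run lengths: G runs 7, 9, 11, 13; V runs 7, 9, 11, 13; H runs 4, 7, 10, 13 — each is linear in n, where the shown terms are n = 2, 3, 4, 5.
Setting n = 7 gives 17, 17, 19 characters in each block.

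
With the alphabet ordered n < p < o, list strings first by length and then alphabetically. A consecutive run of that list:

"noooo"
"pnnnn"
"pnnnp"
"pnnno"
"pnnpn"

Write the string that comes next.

Find the rightmost character of pnnpn below o, bump it to the next letter, and reset everything to its right to n.

pnnpp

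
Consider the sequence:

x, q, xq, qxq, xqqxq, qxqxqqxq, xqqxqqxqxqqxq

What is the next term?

qxqxqqxqxqqxqqxqxqqxq

Each term (from the third on) is the two preceding terms concatenated in order: term 3 = x·q = xq.
Continuing: qxqxqqxq · xqqxqqxqxqqxq gives term 8.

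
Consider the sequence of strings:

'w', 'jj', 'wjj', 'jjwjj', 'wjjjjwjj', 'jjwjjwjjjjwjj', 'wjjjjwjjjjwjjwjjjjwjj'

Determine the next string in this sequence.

jjwjjwjjjjwjjwjjjjwjjjjwjjwjjjjwjj

Each term (from the third on) is the two preceding terms concatenated in order: term 3 = w·jj = wjj.
Continuing: jjwjjwjjjjwjj · wjjjjwjjjjwjjwjjjjwjj gives term 8.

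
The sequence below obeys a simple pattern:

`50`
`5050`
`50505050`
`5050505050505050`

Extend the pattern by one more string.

50505050505050505050505050505050

s(k+1) = s(k)·s(k) — each term doubles the last.
One more doubling of 5050505050505050 gives the answer.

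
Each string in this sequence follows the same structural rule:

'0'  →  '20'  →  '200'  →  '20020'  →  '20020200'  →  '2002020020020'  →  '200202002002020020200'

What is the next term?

2002020020020200202002002020020020

Each term (from the third on) is the previous term followed by the one before it: term 3 = 20·0 = 200.
Continuing: 200202002002020020200 · 2002020020020 gives term 8.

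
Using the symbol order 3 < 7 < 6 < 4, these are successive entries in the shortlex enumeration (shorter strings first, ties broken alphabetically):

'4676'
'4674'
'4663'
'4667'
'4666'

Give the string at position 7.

Continuing the enumeration 2 steps past 4666: 4666 → 4664 → (answer).

4643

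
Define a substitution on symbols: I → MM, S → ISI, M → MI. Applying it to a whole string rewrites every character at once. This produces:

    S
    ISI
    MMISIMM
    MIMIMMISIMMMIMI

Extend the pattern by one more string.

MIMMMIMMMIMIMMISIMMMIMIMIMMMIMM

Applying the rule to each of the 15 symbols of MIMIMMISIMMMIMI gives the pieces MI MM MI MM MI MI MM ISI MM MI MI MI MM MI MM, which concatenate to the answer.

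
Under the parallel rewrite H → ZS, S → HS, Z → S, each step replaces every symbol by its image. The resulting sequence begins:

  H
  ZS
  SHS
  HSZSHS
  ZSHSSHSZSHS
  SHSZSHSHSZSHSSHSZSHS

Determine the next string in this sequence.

Rewriting the 20 symbols of SHSZSHSHSZSHSSHSZSHS one by one yields HS ZS HS S HS ZS HS ZS HS S HS ZS HS HS ZS HS S HS ZS HS; concatenated:

HSZSHSSHSZSHSZSHSSHSZSHSHSZSHSSHSZSHS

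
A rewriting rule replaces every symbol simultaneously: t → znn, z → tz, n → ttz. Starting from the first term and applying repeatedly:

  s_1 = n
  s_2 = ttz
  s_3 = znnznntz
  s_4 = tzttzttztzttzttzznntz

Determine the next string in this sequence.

Replace each of the 21 characters of tzttzttztzttzttzznntz in place — znn tz znn znn tz znn znn tz znn tz znn znn tz znn znn tz tz ttz ttz znn tz — and concatenate.

znntzznnznntzznnznntzznntzznnznntzznnznntztzttzttzznntz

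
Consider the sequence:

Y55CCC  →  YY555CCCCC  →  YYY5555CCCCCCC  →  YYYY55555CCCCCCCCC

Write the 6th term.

The n-th term is n Y's then n+1 5's then 2n+1 C's (n = 1, 2, …).
Setting n = 6 gives 6, 7, 13 characters in each block.

YYYYYY5555555CCCCCCCCCCCCC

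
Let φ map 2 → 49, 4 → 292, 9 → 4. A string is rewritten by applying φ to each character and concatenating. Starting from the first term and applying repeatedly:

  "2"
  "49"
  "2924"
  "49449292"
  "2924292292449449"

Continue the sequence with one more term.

Rewriting the 16 symbols of 2924292292449449 one by one yields 49 4 49 292 49 4 49 49 4 49 292 292 4 292 292 4; concatenated:

49449292494494944929229242922924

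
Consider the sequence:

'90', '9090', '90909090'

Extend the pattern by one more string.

9090909090909090

s(k+1) = s(k)·s(k) — each term doubles the last.
So the next term is two copies of 90909090.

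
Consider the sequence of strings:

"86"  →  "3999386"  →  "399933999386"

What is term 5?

Each term is the previous one with 39993 prepended.
From 399933999386, 2 further steps: 399933999386 → 39993399933999386 → (answer).

3999339993399933999386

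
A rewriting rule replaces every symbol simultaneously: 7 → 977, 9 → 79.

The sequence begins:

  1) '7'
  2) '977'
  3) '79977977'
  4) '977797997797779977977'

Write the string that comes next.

Applying the rule to each of the 21 symbols of 977797997797779977977 gives the pieces 79 977 977 977 79 977 79 79 977 977 79 977 977 977 79 79 977 977 79 977 977, which concatenate to the answer.

7997797797779977797997797779977977977797997797779977977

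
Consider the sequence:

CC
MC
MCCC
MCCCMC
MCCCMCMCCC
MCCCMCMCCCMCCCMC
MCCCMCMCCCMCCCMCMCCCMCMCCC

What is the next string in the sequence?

MCCCMCMCCCMCCCMCMCCCMCMCCCMCCCMCMCCCMCCCMC

Each term (from the third on) is the previous term followed by the one before it: term 3 = MC·CC = MCCC.
So term 8 is MCCCMCMCCCMCCCMCMCCCMCMCCC·MCCCMCMCCCMCCCMC.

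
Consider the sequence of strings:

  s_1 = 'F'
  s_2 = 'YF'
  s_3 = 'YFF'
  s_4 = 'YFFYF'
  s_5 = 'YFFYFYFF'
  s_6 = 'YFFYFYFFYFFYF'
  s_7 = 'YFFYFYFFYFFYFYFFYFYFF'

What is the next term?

From term 3 onward, concatenate the last term with the second-to-last: YF·F = YFF, YFF·YF = YFFYF, …
So term 8 is YFFYFYFFYFFYFYFFYFYFF·YFFYFYFFYFFYF.

YFFYFYFFYFFYFYFFYFYFFYFFYFYFFYFFYF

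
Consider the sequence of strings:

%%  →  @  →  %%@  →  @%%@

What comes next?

This is a Fibonacci-style word recurrence s(k) = s(k−2)·s(k−1): e.g. %%·@ = %%@.
Continuing: %%@ · @%%@ gives term 5.

%%@@%%@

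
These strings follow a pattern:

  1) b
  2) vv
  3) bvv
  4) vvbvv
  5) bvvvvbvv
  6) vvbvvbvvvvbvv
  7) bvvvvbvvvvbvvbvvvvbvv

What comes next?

vvbvvbvvvvbvvbvvvvbvvvvbvvbvvvvbvv

Each term (from the third on) is the two preceding terms concatenated in order: term 3 = b·vv = bvv.
So term 8 is vvbvvbvvvvbvv·bvvvvbvvvvbvvbvvvvbvv.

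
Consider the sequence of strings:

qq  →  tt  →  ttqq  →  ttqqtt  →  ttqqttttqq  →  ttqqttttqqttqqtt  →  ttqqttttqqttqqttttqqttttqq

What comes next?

ttqqttttqqttqqttttqqttttqqttqqttttqqttqqtt

Each term (from the third on) is the previous term followed by the one before it: term 3 = tt·qq = ttqq.
The next term joins ttqqttttqqttqqttttqqttttqq and ttqqttttqqttqqtt.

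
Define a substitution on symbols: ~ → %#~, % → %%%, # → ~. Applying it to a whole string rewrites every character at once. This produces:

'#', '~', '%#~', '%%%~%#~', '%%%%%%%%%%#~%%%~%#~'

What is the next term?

Applying the rule to each of the 19 symbols of %%%%%%%%%%#~%%%~%#~ gives the pieces %%% %%% %%% %%% %%% %%% %%% %%% %%% %%% ~ %#~ %%% %%% %%% %#~ %%% ~ %#~, which concatenate to the answer.

%%%%%%%%%%%%%%%%%%%%%%%%%%%%%%~%#~%%%%%%%%%%#~%%%~%#~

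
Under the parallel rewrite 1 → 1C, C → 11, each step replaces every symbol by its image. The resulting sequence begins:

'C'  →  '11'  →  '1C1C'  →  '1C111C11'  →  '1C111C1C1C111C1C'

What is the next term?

Rewriting the 16 symbols of 1C111C1C1C111C1C one by one yields 1C 11 1C 1C 1C 11 1C 11 1C 11 1C 1C 1C 11 1C 11; concatenated:

1C111C1C1C111C111C111C1C1C111C11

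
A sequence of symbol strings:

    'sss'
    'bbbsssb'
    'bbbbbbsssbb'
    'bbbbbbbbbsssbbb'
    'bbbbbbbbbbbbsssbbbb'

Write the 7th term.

bbbbbbbbbbbbbbbbbbsssbbbbbb

s(k+1) = bbb·s(k)·b, so each term gains bbb as a prefix and b as a suffix.
From bbbbbbbbbbbbsssbbbb, 2 further steps: bbbbbbbbbbbbsssbbbb → bbbbbbbbbbbbbbbsssbbbbb → (answer).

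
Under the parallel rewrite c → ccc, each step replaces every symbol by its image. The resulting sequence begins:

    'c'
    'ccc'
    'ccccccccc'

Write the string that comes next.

Expanding ccccccccc: c→ccc, c→ccc, c→ccc, c→ccc, c→ccc, c→ccc, c→ccc, c→ccc, c→ccc. Concatenated: ccc ccc ccc ccc ccc ccc ccc ccc ccc.

ccccccccccccccccccccccccccc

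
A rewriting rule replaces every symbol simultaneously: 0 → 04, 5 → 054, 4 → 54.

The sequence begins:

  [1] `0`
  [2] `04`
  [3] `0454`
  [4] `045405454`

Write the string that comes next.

045405454040545405454

Apply φ to 045405454 symbol by symbol: 0→04, 4→54, 5→054, 4→54, 0→04, 5→054, 4→54, 5→054, 4→54; joined: 04 54 054 54 04 054 54 054 54.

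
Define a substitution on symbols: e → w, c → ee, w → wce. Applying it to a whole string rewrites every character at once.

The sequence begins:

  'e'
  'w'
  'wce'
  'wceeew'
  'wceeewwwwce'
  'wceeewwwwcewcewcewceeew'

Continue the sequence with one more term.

Replace each of the 23 characters of wceeewwwwcewcewcewceeew in place — wce ee w w w wce wce wce wce ee w wce ee w wce ee w wce ee w w w wce — and concatenate.

wceeewwwwcewcewcewceeewwceeewwceeewwceeewwwwce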